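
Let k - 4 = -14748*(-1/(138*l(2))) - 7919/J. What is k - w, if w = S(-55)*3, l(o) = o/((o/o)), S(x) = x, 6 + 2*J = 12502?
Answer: 31782631/143704 ≈ 221.17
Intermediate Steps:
J = 6248 (J = -3 + (½)*12502 = -3 + 6251 = 6248)
l(o) = o (l(o) = o/1 = o*1 = o)
w = -165 (w = -55*3 = -165)
k = 8071471/143704 (k = 4 + (-14748/((2*23)*(-6)) - 7919/6248) = 4 + (-14748/(46*(-6)) - 7919*1/6248) = 4 + (-14748/(-276) - 7919/6248) = 4 + (-14748*(-1/276) - 7919/6248) = 4 + (1229/23 - 7919/6248) = 4 + 7496655/143704 = 8071471/143704 ≈ 56.167)
k - w = 8071471/143704 - 1*(-165) = 8071471/143704 + 165 = 31782631/143704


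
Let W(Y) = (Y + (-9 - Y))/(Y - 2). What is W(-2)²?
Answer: 81/16 ≈ 5.0625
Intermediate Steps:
W(Y) = -9/(-2 + Y)
W(-2)² = (-9/(-2 - 2))² = (-9/(-4))² = (-9*(-¼))² = (9/4)² = 81/16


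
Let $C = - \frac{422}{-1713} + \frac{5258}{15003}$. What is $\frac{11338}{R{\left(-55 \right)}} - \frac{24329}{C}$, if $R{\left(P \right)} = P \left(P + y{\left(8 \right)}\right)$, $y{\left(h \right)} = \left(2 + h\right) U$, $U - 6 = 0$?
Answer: $- \frac{11474669480959}{281200700} \approx -40806.0$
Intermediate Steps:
$U = 6$ ($U = 6 + 0 = 6$)
$y{\left(h \right)} = 12 + 6 h$ ($y{\left(h \right)} = \left(2 + h\right) 6 = 12 + 6 h$)
$C = \frac{5112740}{8566713}$ ($C = \left(-422\right) \left(- \frac{1}{1713}\right) + 5258 \cdot \frac{1}{15003} = \frac{422}{1713} + \frac{5258}{15003} = \frac{5112740}{8566713} \approx 0.59682$)
$R{\left(P \right)} = P \left(60 + P\right)$ ($R{\left(P \right)} = P \left(P + \left(12 + 6 \cdot 8\right)\right) = P \left(P + \left(12 + 48\right)\right) = P \left(P + 60\right) = P \left(60 + P\right)$)
$\frac{11338}{R{\left(-55 \right)}} - \frac{24329}{C} = \frac{11338}{\left(-55\right) \left(60 - 55\right)} - \frac{24329}{\frac{5112740}{8566713}} = \frac{11338}{\left(-55\right) 5} - \frac{208419560577}{5112740} = \frac{11338}{-275} - \frac{208419560577}{5112740} = 11338 \left(- \frac{1}{275}\right) - \frac{208419560577}{5112740} = - \frac{11338}{275} - \frac{208419560577}{5112740} = - \frac{11474669480959}{281200700}$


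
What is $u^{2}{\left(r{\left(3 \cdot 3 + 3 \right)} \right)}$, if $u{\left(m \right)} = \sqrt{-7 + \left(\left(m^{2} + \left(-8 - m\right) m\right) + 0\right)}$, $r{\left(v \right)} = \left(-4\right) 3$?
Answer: $89$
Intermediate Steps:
$r{\left(v \right)} = -12$
$u{\left(m \right)} = \sqrt{-7 + m^{2} + m \left(-8 - m\right)}$ ($u{\left(m \right)} = \sqrt{-7 + \left(\left(m^{2} + m \left(-8 - m\right)\right) + 0\right)} = \sqrt{-7 + \left(m^{2} + m \left(-8 - m\right)\right)} = \sqrt{-7 + m^{2} + m \left(-8 - m\right)}$)
$u^{2}{\left(r{\left(3 \cdot 3 + 3 \right)} \right)} = \left(\sqrt{-7 - -96}\right)^{2} = \left(\sqrt{-7 + 96}\right)^{2} = \left(\sqrt{89}\right)^{2} = 89$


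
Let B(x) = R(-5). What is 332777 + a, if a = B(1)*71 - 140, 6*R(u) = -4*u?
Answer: 998621/3 ≈ 3.3287e+5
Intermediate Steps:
R(u) = -2*u/3 (R(u) = (-4*u)/6 = -2*u/3)
B(x) = 10/3 (B(x) = -2/3*(-5) = 10/3)
a = 290/3 (a = (10/3)*71 - 140 = 710/3 - 140 = 290/3 ≈ 96.667)
332777 + a = 332777 + 290/3 = 998621/3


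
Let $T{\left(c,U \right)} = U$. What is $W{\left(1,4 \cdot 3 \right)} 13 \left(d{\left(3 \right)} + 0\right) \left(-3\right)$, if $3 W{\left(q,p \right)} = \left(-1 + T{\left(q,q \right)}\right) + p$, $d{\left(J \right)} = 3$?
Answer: $-468$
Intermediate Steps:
$W{\left(q,p \right)} = - \frac{1}{3} + \frac{p}{3} + \frac{q}{3}$ ($W{\left(q,p \right)} = \frac{\left(-1 + q\right) + p}{3} = \frac{-1 + p + q}{3} = - \frac{1}{3} + \frac{p}{3} + \frac{q}{3}$)
$W{\left(1,4 \cdot 3 \right)} 13 \left(d{\left(3 \right)} + 0\right) \left(-3\right) = \left(- \frac{1}{3} + \frac{4 \cdot 3}{3} + \frac{1}{3} \cdot 1\right) 13 \left(3 + 0\right) \left(-3\right) = \left(- \frac{1}{3} + \frac{1}{3} \cdot 12 + \frac{1}{3}\right) 13 \cdot 3 \left(-3\right) = \left(- \frac{1}{3} + 4 + \frac{1}{3}\right) 13 \left(-9\right) = 4 \cdot 13 \left(-9\right) = 52 \left(-9\right) = -468$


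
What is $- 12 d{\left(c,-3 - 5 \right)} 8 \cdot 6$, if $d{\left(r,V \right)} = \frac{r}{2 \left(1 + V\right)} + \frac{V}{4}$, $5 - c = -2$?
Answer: $1440$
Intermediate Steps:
$c = 7$ ($c = 5 - -2 = 5 + 2 = 7$)
$d{\left(r,V \right)} = \frac{V}{4} + \frac{r}{2 + 2 V}$ ($d{\left(r,V \right)} = \frac{r}{2 + 2 V} + V \frac{1}{4} = \frac{r}{2 + 2 V} + \frac{V}{4} = \frac{V}{4} + \frac{r}{2 + 2 V}$)
$- 12 d{\left(c,-3 - 5 \right)} 8 \cdot 6 = - 12 \frac{\left(-3 - 5\right) + \left(-3 - 5\right)^{2} + 2 \cdot 7}{4 \left(1 - 8\right)} 8 \cdot 6 = - 12 \frac{-8 + \left(-8\right)^{2} + 14}{4 \left(1 - 8\right)} 8 \cdot 6 = - 12 \frac{-8 + 64 + 14}{4 \left(-7\right)} 8 \cdot 6 = - 12 \cdot \frac{1}{4} \left(- \frac{1}{7}\right) 70 \cdot 8 \cdot 6 = - 12 \left(- \frac{5}{2}\right) 8 \cdot 6 = - 12 \left(\left(-20\right) 6\right) = \left(-12\right) \left(-120\right) = 1440$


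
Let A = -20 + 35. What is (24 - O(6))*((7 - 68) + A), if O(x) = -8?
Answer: -1472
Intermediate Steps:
A = 15
(24 - O(6))*((7 - 68) + A) = (24 - 1*(-8))*((7 - 68) + 15) = (24 + 8)*(-61 + 15) = 32*(-46) = -1472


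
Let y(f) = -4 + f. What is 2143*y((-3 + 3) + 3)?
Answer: -2143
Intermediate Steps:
2143*y((-3 + 3) + 3) = 2143*(-4 + ((-3 + 3) + 3)) = 2143*(-4 + (0 + 3)) = 2143*(-4 + 3) = 2143*(-1) = -2143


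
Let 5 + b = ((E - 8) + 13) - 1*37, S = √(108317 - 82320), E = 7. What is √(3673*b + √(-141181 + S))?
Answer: √(-110190 + I*√(141181 - √25997)) ≈ 0.5656 + 331.95*I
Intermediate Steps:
S = √25997 ≈ 161.24
b = -30 (b = -5 + (((7 - 8) + 13) - 1*37) = -5 + ((-1 + 13) - 37) = -5 + (12 - 37) = -5 - 25 = -30)
√(3673*b + √(-141181 + S)) = √(3673*(-30) + √(-141181 + √25997)) = √(-110190 + √(-141181 + √25997))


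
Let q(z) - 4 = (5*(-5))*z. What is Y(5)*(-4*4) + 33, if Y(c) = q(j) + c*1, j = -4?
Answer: -1711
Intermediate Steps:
q(z) = 4 - 25*z (q(z) = 4 + (5*(-5))*z = 4 - 25*z)
Y(c) = 104 + c (Y(c) = (4 - 25*(-4)) + c*1 = (4 + 100) + c = 104 + c)
Y(5)*(-4*4) + 33 = (104 + 5)*(-4*4) + 33 = 109*(-16) + 33 = -1744 + 33 = -1711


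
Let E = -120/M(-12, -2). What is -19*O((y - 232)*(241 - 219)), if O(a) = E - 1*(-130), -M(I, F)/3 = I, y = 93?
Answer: -7220/3 ≈ -2406.7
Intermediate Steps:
M(I, F) = -3*I
E = -10/3 (E = -120/((-3*(-12))) = -120/36 = -120*1/36 = -10/3 ≈ -3.3333)
O(a) = 380/3 (O(a) = -10/3 - 1*(-130) = -10/3 + 130 = 380/3)
-19*O((y - 232)*(241 - 219)) = -19*380/3 = -7220/3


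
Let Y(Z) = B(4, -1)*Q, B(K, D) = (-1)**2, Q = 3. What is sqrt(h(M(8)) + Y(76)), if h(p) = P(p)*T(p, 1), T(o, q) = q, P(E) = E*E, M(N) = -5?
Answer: 2*sqrt(7) ≈ 5.2915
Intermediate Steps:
P(E) = E**2
h(p) = p**2 (h(p) = p**2*1 = p**2)
B(K, D) = 1
Y(Z) = 3 (Y(Z) = 1*3 = 3)
sqrt(h(M(8)) + Y(76)) = sqrt((-5)**2 + 3) = sqrt(25 + 3) = sqrt(28) = 2*sqrt(7)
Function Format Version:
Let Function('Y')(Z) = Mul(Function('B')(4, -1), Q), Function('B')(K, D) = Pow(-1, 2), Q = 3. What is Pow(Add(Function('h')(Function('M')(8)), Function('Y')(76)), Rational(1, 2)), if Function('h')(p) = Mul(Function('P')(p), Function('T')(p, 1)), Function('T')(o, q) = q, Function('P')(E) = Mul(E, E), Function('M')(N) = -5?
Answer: Mul(2, Pow(7, Rational(1, 2))) ≈ 5.2915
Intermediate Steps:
Function('P')(E) = Pow(E, 2)
Function('h')(p) = Pow(p, 2) (Function('h')(p) = Mul(Pow(p, 2), 1) = Pow(p, 2))
Function('B')(K, D) = 1
Function('Y')(Z) = 3 (Function('Y')(Z) = Mul(1, 3) = 3)
Pow(Add(Function('h')(Function('M')(8)), Function('Y')(76)), Rational(1, 2)) = Pow(Add(Pow(-5, 2), 3), Rational(1, 2)) = Pow(Add(25, 3), Rational(1, 2)) = Pow(28, Rational(1, 2)) = Mul(2, Pow(7, Rational(1, 2)))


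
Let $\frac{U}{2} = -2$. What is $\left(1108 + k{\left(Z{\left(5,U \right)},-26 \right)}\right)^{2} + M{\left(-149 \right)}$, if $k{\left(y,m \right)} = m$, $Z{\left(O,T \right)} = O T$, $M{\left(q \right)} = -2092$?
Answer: $1168632$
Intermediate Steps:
$U = -4$ ($U = 2 \left(-2\right) = -4$)
$\left(1108 + k{\left(Z{\left(5,U \right)},-26 \right)}\right)^{2} + M{\left(-149 \right)} = \left(1108 - 26\right)^{2} - 2092 = 1082^{2} - 2092 = 1170724 - 2092 = 1168632$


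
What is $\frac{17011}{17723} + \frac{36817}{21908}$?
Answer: $\frac{1025184679}{388275484} \approx 2.6404$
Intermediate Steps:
$\frac{17011}{17723} + \frac{36817}{21908} = \frac{1025184679}{388275484}$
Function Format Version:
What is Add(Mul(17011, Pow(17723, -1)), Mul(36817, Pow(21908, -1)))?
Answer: Rational(1025184679, 388275484) ≈ 2.6404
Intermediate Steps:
Add(Mul(17011, Pow(17723, -1)), Mul(36817, Pow(21908, -1))) = Add(Mul(17011, Rational(1, 17723)), Mul(36817, Rational(1, 21908))) = Add(Rational(17011, 17723), Rational(36817, 21908)) = Rational(1025184679, 388275484)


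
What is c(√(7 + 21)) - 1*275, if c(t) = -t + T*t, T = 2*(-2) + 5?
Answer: -275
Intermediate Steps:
T = 1 (T = -4 + 5 = 1)
c(t) = 0 (c(t) = -t + 1*t = -t + t = 0)
c(√(7 + 21)) - 1*275 = 0 - 1*275 = 0 - 275 = -275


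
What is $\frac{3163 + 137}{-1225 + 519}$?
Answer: $- \frac{1650}{353} \approx -4.6742$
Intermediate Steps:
$\frac{3163 + 137}{-1225 + 519} = \frac{3300}{-706} = 3300 \left(- \frac{1}{706}\right) = - \frac{1650}{353}$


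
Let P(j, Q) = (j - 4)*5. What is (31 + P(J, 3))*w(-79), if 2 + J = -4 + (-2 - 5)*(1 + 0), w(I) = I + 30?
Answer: 2646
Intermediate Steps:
w(I) = 30 + I
J = -13 (J = -2 + (-4 + (-2 - 5)*(1 + 0)) = -2 + (-4 - 7*1) = -2 + (-4 - 7) = -2 - 11 = -13)
P(j, Q) = -20 + 5*j (P(j, Q) = (-4 + j)*5 = -20 + 5*j)
(31 + P(J, 3))*w(-79) = (31 + (-20 + 5*(-13)))*(30 - 79) = (31 + (-20 - 65))*(-49) = (31 - 85)*(-49) = -54*(-49) = 2646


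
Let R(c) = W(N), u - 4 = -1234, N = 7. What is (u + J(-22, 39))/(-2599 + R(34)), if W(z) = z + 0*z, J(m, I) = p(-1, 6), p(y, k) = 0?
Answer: 205/432 ≈ 0.47454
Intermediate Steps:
J(m, I) = 0
u = -1230 (u = 4 - 1234 = -1230)
W(z) = z (W(z) = z + 0 = z)
R(c) = 7
(u + J(-22, 39))/(-2599 + R(34)) = (-1230 + 0)/(-2599 + 7) = -1230/(-2592) = -1230*(-1/2592) = 205/432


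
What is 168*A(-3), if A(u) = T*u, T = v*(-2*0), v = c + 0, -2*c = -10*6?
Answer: 0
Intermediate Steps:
c = 30 (c = -(-1)*5*6 = -(-1)*30 = -½*(-60) = 30)
v = 30 (v = 30 + 0 = 30)
T = 0 (T = 30*(-2*0) = 30*0 = 0)
A(u) = 0 (A(u) = 0*u = 0)
168*A(-3) = 168*0 = 0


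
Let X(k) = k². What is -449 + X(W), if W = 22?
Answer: 35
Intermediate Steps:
-449 + X(W) = -449 + 22² = -449 + 484 = 35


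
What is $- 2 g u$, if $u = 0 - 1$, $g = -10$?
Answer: $-20$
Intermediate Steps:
$u = -1$
$- 2 g u = \left(-2\right) \left(-10\right) \left(-1\right) = 20 \left(-1\right) = -20$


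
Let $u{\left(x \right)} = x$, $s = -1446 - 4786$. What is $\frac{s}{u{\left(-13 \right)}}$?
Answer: $\frac{6232}{13} \approx 479.38$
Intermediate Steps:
$s = -6232$ ($s = -1446 - 4786 = -6232$)
$\frac{s}{u{\left(-13 \right)}} = - \frac{6232}{-13} = \left(-6232\right) \left(- \frac{1}{13}\right) = \frac{6232}{13}$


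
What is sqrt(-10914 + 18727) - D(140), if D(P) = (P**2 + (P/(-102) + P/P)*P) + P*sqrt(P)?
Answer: -996940/51 + sqrt(7813) - 280*sqrt(35) ≈ -21116.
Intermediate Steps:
D(P) = P**2 + P**(3/2) + P*(1 - P/102) (D(P) = (P**2 + (P*(-1/102) + 1)*P) + P**(3/2) = (P**2 + (-P/102 + 1)*P) + P**(3/2) = (P**2 + (1 - P/102)*P) + P**(3/2) = (P**2 + P*(1 - P/102)) + P**(3/2) = P**2 + P**(3/2) + P*(1 - P/102))
sqrt(-10914 + 18727) - D(140) = sqrt(-10914 + 18727) - (140 + 140**(3/2) + (101/102)*140**2) = sqrt(7813) - (140 + 280*sqrt(35) + (101/102)*19600) = sqrt(7813) - (140 + 280*sqrt(35) + 989800/51) = sqrt(7813) - (996940/51 + 280*sqrt(35)) = sqrt(7813) + (-996940/51 - 280*sqrt(35)) = -996940/51 + sqrt(7813) - 280*sqrt(35)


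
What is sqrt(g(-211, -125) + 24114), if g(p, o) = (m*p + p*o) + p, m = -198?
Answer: 2*sqrt(23014) ≈ 303.41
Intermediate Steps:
g(p, o) = -197*p + o*p (g(p, o) = (-198*p + p*o) + p = (-198*p + o*p) + p = -197*p + o*p)
sqrt(g(-211, -125) + 24114) = sqrt(-211*(-197 - 125) + 24114) = sqrt(-211*(-322) + 24114) = sqrt(67942 + 24114) = sqrt(92056) = 2*sqrt(23014)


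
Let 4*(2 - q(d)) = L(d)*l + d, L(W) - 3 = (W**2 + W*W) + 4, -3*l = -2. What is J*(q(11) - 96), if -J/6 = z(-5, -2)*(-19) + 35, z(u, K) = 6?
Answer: -131061/2 ≈ -65531.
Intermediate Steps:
l = 2/3 (l = -1/3*(-2) = 2/3 ≈ 0.66667)
L(W) = 7 + 2*W**2 (L(W) = 3 + ((W**2 + W*W) + 4) = 3 + ((W**2 + W**2) + 4) = 3 + (2*W**2 + 4) = 3 + (4 + 2*W**2) = 7 + 2*W**2)
q(d) = 5/6 - d**2/3 - d/4 (q(d) = 2 - ((7 + 2*d**2)*(2/3) + d)/4 = 2 - ((14/3 + 4*d**2/3) + d)/4 = 2 - (14/3 + d + 4*d**2/3)/4 = 2 + (-7/6 - d**2/3 - d/4) = 5/6 - d**2/3 - d/4)
J = 474 (J = -6*(6*(-19) + 35) = -6*(-114 + 35) = -6*(-79) = 474)
J*(q(11) - 96) = 474*((5/6 - 1/3*11**2 - 1/4*11) - 96) = 474*((5/6 - 1/3*121 - 11/4) - 96) = 474*((5/6 - 121/3 - 11/4) - 96) = 474*(-169/4 - 96) = 474*(-553/4) = -131061/2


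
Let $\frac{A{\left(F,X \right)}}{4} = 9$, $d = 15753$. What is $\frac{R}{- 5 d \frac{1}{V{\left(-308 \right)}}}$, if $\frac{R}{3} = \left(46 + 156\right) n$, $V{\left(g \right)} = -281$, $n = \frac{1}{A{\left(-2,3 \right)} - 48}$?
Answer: $- \frac{28381}{157530} \approx -0.18016$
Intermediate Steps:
$A{\left(F,X \right)} = 36$ ($A{\left(F,X \right)} = 4 \cdot 9 = 36$)
$n = - \frac{1}{12}$ ($n = \frac{1}{36 - 48} = \frac{1}{-12} = - \frac{1}{12} \approx -0.083333$)
$R = - \frac{101}{2}$ ($R = 3 \left(46 + 156\right) \left(- \frac{1}{12}\right) = 3 \cdot 202 \left(- \frac{1}{12}\right) = 3 \left(- \frac{101}{6}\right) = - \frac{101}{2} \approx -50.5$)
$\frac{R}{- 5 d \frac{1}{V{\left(-308 \right)}}} = - \frac{101}{2 \frac{\left(-5\right) 15753}{-281}} = - \frac{101}{2 \left(\left(-78765\right) \left(- \frac{1}{281}\right)\right)} = - \frac{101}{2 \cdot \frac{78765}{281}} = \left(- \frac{101}{2}\right) \frac{281}{78765} = - \frac{28381}{157530}$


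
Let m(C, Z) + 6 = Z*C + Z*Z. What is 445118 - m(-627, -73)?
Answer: 394024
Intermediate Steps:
m(C, Z) = -6 + Z**2 + C*Z (m(C, Z) = -6 + (Z*C + Z*Z) = -6 + (C*Z + Z**2) = -6 + (Z**2 + C*Z) = -6 + Z**2 + C*Z)
445118 - m(-627, -73) = 445118 - (-6 + (-73)**2 - 627*(-73)) = 445118 - (-6 + 5329 + 45771) = 445118 - 1*51094 = 445118 - 51094 = 394024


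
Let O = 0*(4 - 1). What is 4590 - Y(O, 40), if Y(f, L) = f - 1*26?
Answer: 4616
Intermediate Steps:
O = 0 (O = 0*3 = 0)
Y(f, L) = -26 + f (Y(f, L) = f - 26 = -26 + f)
4590 - Y(O, 40) = 4590 - (-26 + 0) = 4590 - 1*(-26) = 4590 + 26 = 4616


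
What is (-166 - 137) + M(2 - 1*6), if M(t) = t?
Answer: -307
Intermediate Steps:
(-166 - 137) + M(2 - 1*6) = (-166 - 137) + (2 - 1*6) = -303 + (2 - 6) = -303 - 4 = -307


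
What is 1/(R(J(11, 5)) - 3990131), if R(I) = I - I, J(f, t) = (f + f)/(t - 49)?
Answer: -1/3990131 ≈ -2.5062e-7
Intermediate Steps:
J(f, t) = 2*f/(-49 + t) (J(f, t) = (2*f)/(-49 + t) = 2*f/(-49 + t))
R(I) = 0
1/(R(J(11, 5)) - 3990131) = 1/(0 - 3990131) = 1/(-3990131) = -1/3990131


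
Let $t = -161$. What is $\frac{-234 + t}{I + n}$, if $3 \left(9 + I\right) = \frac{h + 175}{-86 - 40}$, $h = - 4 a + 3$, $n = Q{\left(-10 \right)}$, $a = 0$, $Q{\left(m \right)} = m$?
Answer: $\frac{14931}{736} \approx 20.287$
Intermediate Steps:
$n = -10$
$h = 3$ ($h = \left(-4\right) 0 + 3 = 0 + 3 = 3$)
$I = - \frac{1790}{189}$ ($I = -9 + \frac{\left(3 + 175\right) \frac{1}{-86 - 40}}{3} = -9 + \frac{178 \frac{1}{-126}}{3} = -9 + \frac{178 \left(- \frac{1}{126}\right)}{3} = -9 + \frac{1}{3} \left(- \frac{89}{63}\right) = -9 - \frac{89}{189} = - \frac{1790}{189} \approx -9.4709$)
$\frac{-234 + t}{I + n} = \frac{-234 - 161}{- \frac{1790}{189} - 10} = - \frac{395}{- \frac{3680}{189}} = \left(-395\right) \left(- \frac{189}{3680}\right) = \frac{14931}{736}$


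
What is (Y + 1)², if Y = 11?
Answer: 144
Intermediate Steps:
(Y + 1)² = (11 + 1)² = 12² = 144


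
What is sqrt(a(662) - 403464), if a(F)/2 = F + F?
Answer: 4*I*sqrt(25051) ≈ 633.1*I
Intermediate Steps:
a(F) = 4*F (a(F) = 2*(F + F) = 2*(2*F) = 4*F)
sqrt(a(662) - 403464) = sqrt(4*662 - 403464) = sqrt(2648 - 403464) = sqrt(-400816) = 4*I*sqrt(25051)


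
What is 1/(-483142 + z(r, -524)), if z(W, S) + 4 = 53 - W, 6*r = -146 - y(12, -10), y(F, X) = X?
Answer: -3/1449211 ≈ -2.0701e-6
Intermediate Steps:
r = -68/3 (r = (-146 - 1*(-10))/6 = (-146 + 10)/6 = (⅙)*(-136) = -68/3 ≈ -22.667)
z(W, S) = 49 - W (z(W, S) = -4 + (53 - W) = 49 - W)
1/(-483142 + z(r, -524)) = 1/(-483142 + (49 - 1*(-68/3))) = 1/(-483142 + (49 + 68/3)) = 1/(-483142 + 215/3) = 1/(-1449211/3) = -3/1449211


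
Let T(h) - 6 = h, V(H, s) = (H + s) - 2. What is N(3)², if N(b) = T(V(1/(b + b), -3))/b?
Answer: 49/324 ≈ 0.15123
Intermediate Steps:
V(H, s) = -2 + H + s
T(h) = 6 + h
N(b) = (1 + 1/(2*b))/b (N(b) = (6 + (-2 + 1/(b + b) - 3))/b = (6 + (-2 + 1/(2*b) - 3))/b = (6 + (-5 + 1/(2*b)))/b = (1 + 1/(2*b))/b)
N(3)² = ((½ + 3)/3²)² = ((⅑)*(7/2))² = (7/18)² = 49/324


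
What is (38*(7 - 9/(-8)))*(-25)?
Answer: -30875/4 ≈ -7718.8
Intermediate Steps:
(38*(7 - 9/(-8)))*(-25) = (38*(7 - 9*(-1)/8))*(-25) = (38*(7 - 1*(-9/8)))*(-25) = (38*(7 + 9/8))*(-25) = (38*(65/8))*(-25) = (1235/4)*(-25) = -30875/4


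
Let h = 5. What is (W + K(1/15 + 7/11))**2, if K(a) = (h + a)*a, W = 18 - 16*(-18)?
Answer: 71233701280036/741200625 ≈ 96106.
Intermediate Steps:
W = 306 (W = 18 + 288 = 306)
K(a) = a*(5 + a) (K(a) = (5 + a)*a = a*(5 + a))
(W + K(1/15 + 7/11))**2 = (306 + (1/15 + 7/11)*(5 + (1/15 + 7/11)))**2 = (306 + 116*(5 + 116/165)/165)**2 = (306 + (116/165)*(941/165))**2 = (306 + 109156/27225)**2 = (8440006/27225)**2 = 71233701280036/741200625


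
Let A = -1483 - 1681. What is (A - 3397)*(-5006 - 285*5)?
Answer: 42193791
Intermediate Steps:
A = -3164
(A - 3397)*(-5006 - 285*5) = (-3164 - 3397)*(-5006 - 285*5) = -6561*(-5006 - 1425) = -6561*(-6431) = 42193791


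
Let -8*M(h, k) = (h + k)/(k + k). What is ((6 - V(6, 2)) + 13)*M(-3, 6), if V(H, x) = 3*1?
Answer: -½ ≈ -0.50000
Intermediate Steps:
V(H, x) = 3
M(h, k) = -(h + k)/(16*k) (M(h, k) = -(h + k)/(8*(k + k)) = -(h + k)/(8*(2*k)) = -(h + k)*1/(2*k)/8 = -(h + k)/(16*k))
((6 - V(6, 2)) + 13)*M(-3, 6) = ((6 - 1*3) + 13)*((1/16)*(-1*(-3) - 1*6)/6) = ((6 - 3) + 13)*((1/16)*(⅙)*(3 - 6)) = (3 + 13)*((1/16)*(⅙)*(-3)) = 16*(-1/32) = -½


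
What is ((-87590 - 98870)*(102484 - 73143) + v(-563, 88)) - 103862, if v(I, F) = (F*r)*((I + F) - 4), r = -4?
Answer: -5470858114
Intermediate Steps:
v(I, F) = -4*F*(-4 + F + I) (v(I, F) = (F*(-4))*((I + F) - 4) = (-4*F)*((F + I) - 4) = (-4*F)*(-4 + F + I) = -4*F*(-4 + F + I))
((-87590 - 98870)*(102484 - 73143) + v(-563, 88)) - 103862 = ((-87590 - 98870)*(102484 - 73143) + 4*88*(4 - 1*88 - 1*(-563))) - 103862 = (-186460*29341 + 4*88*(4 - 88 + 563)) - 103862 = (-5470922860 + 4*88*479) - 103862 = (-5470922860 + 168608) - 103862 = -5470754252 - 103862 = -5470858114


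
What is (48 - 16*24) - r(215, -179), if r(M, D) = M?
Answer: -551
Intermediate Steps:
(48 - 16*24) - r(215, -179) = (48 - 16*24) - 1*215 = (48 - 384) - 215 = -336 - 215 = -551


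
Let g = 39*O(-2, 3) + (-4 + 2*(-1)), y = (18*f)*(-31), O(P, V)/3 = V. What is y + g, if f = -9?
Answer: 5367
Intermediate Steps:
O(P, V) = 3*V
y = 5022 (y = (18*(-9))*(-31) = -162*(-31) = 5022)
g = 345 (g = 39*(3*3) + (-4 + 2*(-1)) = 39*9 + (-4 - 2) = 351 - 6 = 345)
y + g = 5022 + 345 = 5367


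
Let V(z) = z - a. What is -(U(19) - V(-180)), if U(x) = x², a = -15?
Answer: -526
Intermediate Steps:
V(z) = 15 + z (V(z) = z - 1*(-15) = z + 15 = 15 + z)
-(U(19) - V(-180)) = -(19² - (15 - 180)) = -(361 - 1*(-165)) = -(361 + 165) = -1*526 = -526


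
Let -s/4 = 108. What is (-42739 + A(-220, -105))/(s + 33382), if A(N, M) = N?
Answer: -42959/32950 ≈ -1.3038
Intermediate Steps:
s = -432 (s = -4*108 = -432)
(-42739 + A(-220, -105))/(s + 33382) = (-42739 - 220)/(-432 + 33382) = -42959/32950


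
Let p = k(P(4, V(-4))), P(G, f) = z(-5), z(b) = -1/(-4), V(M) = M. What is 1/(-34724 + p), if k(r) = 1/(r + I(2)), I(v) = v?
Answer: -9/312512 ≈ -2.8799e-5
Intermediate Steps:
z(b) = 1/4 (z(b) = -1*(-1/4) = 1/4)
P(G, f) = 1/4
k(r) = 1/(2 + r) (k(r) = 1/(r + 2) = 1/(2 + r))
p = 4/9 (p = 1/(2 + 1/4) = 1/(9/4) = 4/9 ≈ 0.44444)
1/(-34724 + p) = 1/(-34724 + 4/9) = 1/(-312512/9) = -9/312512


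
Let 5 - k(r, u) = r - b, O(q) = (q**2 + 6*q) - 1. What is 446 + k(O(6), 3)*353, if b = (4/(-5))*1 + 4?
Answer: -108612/5 ≈ -21722.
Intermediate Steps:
b = 16/5 (b = (4*(-1/5))*1 + 4 = -4/5*1 + 4 = -4/5 + 4 = 16/5 ≈ 3.2000)
O(q) = -1 + q**2 + 6*q
k(r, u) = 41/5 - r (k(r, u) = 5 - (r - 1*16/5) = 5 - (r - 16/5) = 5 - (-16/5 + r) = 5 + (16/5 - r) = 41/5 - r)
446 + k(O(6), 3)*353 = 446 + (41/5 - (-1 + 6**2 + 6*6))*353 = 446 + (41/5 - (-1 + 36 + 36))*353 = 446 + (41/5 - 1*71)*353 = 446 + (41/5 - 71)*353 = 446 - 314/5*353 = 446 - 110842/5 = -108612/5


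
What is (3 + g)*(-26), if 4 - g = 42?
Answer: 910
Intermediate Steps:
g = -38 (g = 4 - 1*42 = 4 - 42 = -38)
(3 + g)*(-26) = (3 - 38)*(-26) = -35*(-26) = 910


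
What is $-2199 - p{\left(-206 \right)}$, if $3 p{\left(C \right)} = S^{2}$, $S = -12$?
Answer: $-2247$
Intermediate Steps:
$p{\left(C \right)} = 48$ ($p{\left(C \right)} = \frac{\left(-12\right)^{2}}{3} = \frac{1}{3} \cdot 144 = 48$)
$-2199 - p{\left(-206 \right)} = -2199 - 48 = -2247$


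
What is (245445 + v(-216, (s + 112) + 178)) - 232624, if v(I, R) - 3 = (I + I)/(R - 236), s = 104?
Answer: 1012880/79 ≈ 12821.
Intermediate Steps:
v(I, R) = 3 + 2*I/(-236 + R) (v(I, R) = 3 + (I + I)/(R - 236) = 3 + (2*I)/(-236 + R) = 3 + 2*I/(-236 + R))
(245445 + v(-216, (s + 112) + 178)) - 232624 = (245445 + (-708 + 2*(-216) + 3*((104 + 112) + 178))/(-236 + ((104 + 112) + 178))) - 232624 = (245445 + (-708 - 432 + 3*(216 + 178))/(-236 + (216 + 178))) - 232624 = (245445 + (-708 - 432 + 3*394)/(-236 + 394)) - 232624 = (245445 + (-708 - 432 + 1182)/158) - 232624 = (245445 + (1/158)*42) - 232624 = (245445 + 21/79) - 232624 = 19390176/79 - 232624 = 1012880/79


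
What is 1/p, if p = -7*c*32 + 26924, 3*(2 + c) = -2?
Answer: 3/82564 ≈ 3.6335e-5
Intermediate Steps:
c = -8/3 (c = -2 + (1/3)*(-2) = -2 - 2/3 = -8/3 ≈ -2.6667)
p = 82564/3 (p = -7*(-8/3)*32 + 26924 = (56/3)*32 + 26924 = 1792/3 + 26924 = 82564/3 ≈ 27521.)
1/p = 1/(82564/3) = 3/82564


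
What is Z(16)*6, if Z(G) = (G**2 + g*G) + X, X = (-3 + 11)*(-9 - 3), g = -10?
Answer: 0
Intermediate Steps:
X = -96 (X = 8*(-12) = -96)
Z(G) = -96 + G**2 - 10*G (Z(G) = (G**2 - 10*G) - 96 = -96 + G**2 - 10*G)
Z(16)*6 = (-96 + 16**2 - 10*16)*6 = (-96 + 256 - 160)*6 = 0*6 = 0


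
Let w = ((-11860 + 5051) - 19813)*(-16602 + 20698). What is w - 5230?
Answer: -109048942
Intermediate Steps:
w = -109043712 (w = (-6809 - 19813)*4096 = -26622*4096 = -109043712)
w - 5230 = -109043712 - 5230 = -109048942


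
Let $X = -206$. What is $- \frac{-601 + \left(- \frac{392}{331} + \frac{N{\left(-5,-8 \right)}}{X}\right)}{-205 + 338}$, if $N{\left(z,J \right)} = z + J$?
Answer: $\frac{41056235}{9068738} \approx 4.5272$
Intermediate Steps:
$N{\left(z,J \right)} = J + z$
$- \frac{-601 + \left(- \frac{392}{331} + \frac{N{\left(-5,-8 \right)}}{X}\right)}{-205 + 338} = - \frac{-601 - \left(\frac{392}{331} - \frac{-8 - 5}{-206}\right)}{-205 + 338} = - \frac{-601 - \frac{76449}{68186}}{133} = - \frac{-41056235}{68186 \cdot 133} = \left(-1\right) \left(- \frac{41056235}{9068738}\right) = \frac{41056235}{9068738}$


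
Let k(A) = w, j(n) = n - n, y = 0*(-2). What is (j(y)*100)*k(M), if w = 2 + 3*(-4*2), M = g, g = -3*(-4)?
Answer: 0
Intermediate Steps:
y = 0
j(n) = 0
g = 12
M = 12
w = -22 (w = 2 + 3*(-8) = 2 - 24 = -22)
k(A) = -22
(j(y)*100)*k(M) = (0*100)*(-22) = 0*(-22) = 0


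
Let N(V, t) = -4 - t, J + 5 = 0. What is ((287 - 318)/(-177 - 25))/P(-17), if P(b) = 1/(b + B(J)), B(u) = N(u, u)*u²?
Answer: 124/101 ≈ 1.2277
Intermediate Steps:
J = -5 (J = -5 + 0 = -5)
B(u) = u²*(-4 - u) (B(u) = (-4 - u)*u² = u²*(-4 - u))
P(b) = 1/(25 + b) (P(b) = 1/(b + (-5)²*(-4 - 1*(-5))) = 1/(b + 25*(-4 + 5)) = 1/(b + 25*1) = 1/(b + 25) = 1/(25 + b))
((287 - 318)/(-177 - 25))/P(-17) = ((287 - 318)/(-177 - 25))/(1/(25 - 17)) = (-31/(-202))/(1/8) = (-31*(-1/202))/(⅛) = (31/202)*8 = 124/101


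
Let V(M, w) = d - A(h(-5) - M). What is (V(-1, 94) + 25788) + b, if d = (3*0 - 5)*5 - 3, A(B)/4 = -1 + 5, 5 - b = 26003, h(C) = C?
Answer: -254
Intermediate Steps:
b = -25998 (b = 5 - 1*26003 = 5 - 26003 = -25998)
A(B) = 16 (A(B) = 4*(-1 + 5) = 4*4 = 16)
d = -28 (d = (0 - 5)*5 - 3 = -5*5 - 3 = -25 - 3 = -28)
V(M, w) = -44 (V(M, w) = -28 - 1*16 = -28 - 16 = -44)
(V(-1, 94) + 25788) + b = (-44 + 25788) - 25998 = 25744 - 25998 = -254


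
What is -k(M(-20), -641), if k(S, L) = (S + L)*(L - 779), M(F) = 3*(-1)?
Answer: -914480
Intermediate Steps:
M(F) = -3
k(S, L) = (-779 + L)*(L + S) (k(S, L) = (L + S)*(-779 + L) = (-779 + L)*(L + S))
-k(M(-20), -641) = -((-641)² - 779*(-641) - 779*(-3) - 641*(-3)) = -(410881 + 499339 + 2337 + 1923) = -1*914480 = -914480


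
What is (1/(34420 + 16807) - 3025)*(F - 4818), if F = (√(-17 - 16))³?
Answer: 67873213212/4657 + 464885022*I*√33/4657 ≈ 1.4574e+7 + 5.7345e+5*I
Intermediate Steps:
F = -33*I*√33 (F = (√(-33))³ = (I*√33)³ = -33*I*√33 ≈ -189.57*I)
(1/(34420 + 16807) - 3025)*(F - 4818) = (1/(34420 + 16807) - 3025)*(-33*I*√33 - 4818) = (1/51227 - 3025)*(-4818 - 33*I*√33) = -154961674*(-4818 - 33*I*√33)/51227 = 67873213212/4657 + 464885022*I*√33/4657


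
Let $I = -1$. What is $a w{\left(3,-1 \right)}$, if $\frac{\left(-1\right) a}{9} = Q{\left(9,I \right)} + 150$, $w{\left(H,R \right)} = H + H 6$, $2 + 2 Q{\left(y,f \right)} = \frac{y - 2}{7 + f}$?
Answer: $- \frac{113085}{4} \approx -28271.0$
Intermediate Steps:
$Q{\left(y,f \right)} = -1 + \frac{-2 + y}{2 \left(7 + f\right)}$ ($Q{\left(y,f \right)} = -1 + \frac{\left(y - 2\right) \frac{1}{7 + f}}{2} = -1 + \frac{\left(-2 + y\right) \frac{1}{7 + f}}{2} = -1 + \frac{\frac{1}{7 + f} \left(-2 + y\right)}{2} = -1 + \frac{-2 + y}{2 \left(7 + f\right)}$)
$w{\left(H,R \right)} = 7 H$ ($w{\left(H,R \right)} = H + 6 H = 7 H$)
$a = - \frac{5385}{4}$ ($a = - 9 \left(\frac{-8 + \frac{1}{2} \cdot 9 - -1}{7 - 1} + 150\right) = - 9 \left(\frac{-8 + \frac{9}{2} + 1}{6} + 150\right) = - 9 \left(\frac{1}{6} \left(- \frac{5}{2}\right) + 150\right) = - 9 \left(- \frac{5}{12} + 150\right) = \left(-9\right) \frac{1795}{12} = - \frac{5385}{4} \approx -1346.3$)
$a w{\left(3,-1 \right)} = - \frac{5385 \cdot 7 \cdot 3}{4} = \left(- \frac{5385}{4}\right) 21 = - \frac{113085}{4}$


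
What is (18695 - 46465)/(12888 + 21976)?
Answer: -13885/17432 ≈ -0.79652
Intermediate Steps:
(18695 - 46465)/(12888 + 21976) = -27770/34864 = -27770*1/34864 = -13885/17432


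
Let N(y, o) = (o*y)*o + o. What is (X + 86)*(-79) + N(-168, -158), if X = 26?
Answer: -4202958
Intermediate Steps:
N(y, o) = o + y*o² (N(y, o) = y*o² + o = o + y*o²)
(X + 86)*(-79) + N(-168, -158) = (26 + 86)*(-79) - 158*(1 - 158*(-168)) = 112*(-79) - 158*(1 + 26544) = -8848 - 158*26545 = -8848 - 4194110 = -4202958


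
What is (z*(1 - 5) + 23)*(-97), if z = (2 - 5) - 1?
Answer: -3783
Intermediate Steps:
z = -4 (z = -3 - 1 = -4)
(z*(1 - 5) + 23)*(-97) = (-4*(1 - 5) + 23)*(-97) = (-4*(-4) + 23)*(-97) = (16 + 23)*(-97) = 39*(-97) = -3783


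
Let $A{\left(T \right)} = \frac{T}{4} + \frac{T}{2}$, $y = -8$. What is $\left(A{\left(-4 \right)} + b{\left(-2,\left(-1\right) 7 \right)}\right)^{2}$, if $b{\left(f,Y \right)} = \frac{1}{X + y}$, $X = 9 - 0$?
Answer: $4$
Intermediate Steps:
$X = 9$ ($X = 9 + 0 = 9$)
$A{\left(T \right)} = \frac{3 T}{4}$ ($A{\left(T \right)} = T \frac{1}{4} + T \frac{1}{2} = \frac{T}{4} + \frac{T}{2} = \frac{3 T}{4}$)
$b{\left(f,Y \right)} = 1$ ($b{\left(f,Y \right)} = \frac{1}{9 - 8} = 1^{-1} = 1$)
$\left(A{\left(-4 \right)} + b{\left(-2,\left(-1\right) 7 \right)}\right)^{2} = \left(\frac{3}{4} \left(-4\right) + 1\right)^{2} = \left(-3 + 1\right)^{2} = \left(-2\right)^{2} = 4$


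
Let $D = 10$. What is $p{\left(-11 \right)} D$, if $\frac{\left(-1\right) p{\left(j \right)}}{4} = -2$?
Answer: $80$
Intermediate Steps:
$p{\left(j \right)} = 8$ ($p{\left(j \right)} = \left(-4\right) \left(-2\right) = 8$)
$p{\left(-11 \right)} D = 8 \cdot 10 = 80$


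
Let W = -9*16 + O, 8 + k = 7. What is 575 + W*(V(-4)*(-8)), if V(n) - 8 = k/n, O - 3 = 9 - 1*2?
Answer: 9419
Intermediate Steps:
k = -1 (k = -8 + 7 = -1)
O = 10 (O = 3 + (9 - 1*2) = 3 + (9 - 2) = 3 + 7 = 10)
V(n) = 8 - 1/n
W = -134 (W = -9*16 + 10 = -144 + 10 = -134)
575 + W*(V(-4)*(-8)) = 575 - 134*(8 - 1/(-4))*(-8) = 575 - 134*(8 - 1*(-¼))*(-8) = 575 - 134*(8 + ¼)*(-8) = 575 - 2211*(-8)/2 = 575 - 134*(-66) = 575 + 8844 = 9419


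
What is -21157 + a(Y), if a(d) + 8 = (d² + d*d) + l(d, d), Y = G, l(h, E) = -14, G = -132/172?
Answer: -39157793/1849 ≈ -21178.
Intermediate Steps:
G = -33/43 (G = -132*1/172 = -33/43 ≈ -0.76744)
Y = -33/43 ≈ -0.76744
a(d) = -22 + 2*d² (a(d) = -8 + ((d² + d*d) - 14) = -8 + ((d² + d²) - 14) = -8 + (2*d² - 14) = -8 + (-14 + 2*d²) = -22 + 2*d²)
-21157 + a(Y) = -21157 + (-22 + 2*(-33/43)²) = -21157 + (-22 + 2*(1089/1849)) = -21157 + (-22 + 2178/1849) = -21157 - 38500/1849 = -39157793/1849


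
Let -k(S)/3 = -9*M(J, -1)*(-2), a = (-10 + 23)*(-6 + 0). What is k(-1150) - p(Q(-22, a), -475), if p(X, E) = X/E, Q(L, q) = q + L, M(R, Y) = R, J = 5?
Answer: -5134/19 ≈ -270.21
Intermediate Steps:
a = -78 (a = 13*(-6) = -78)
k(S) = -270 (k(S) = -3*(-9*5)*(-2) = -(-135)*(-2) = -3*90 = -270)
Q(L, q) = L + q
k(-1150) - p(Q(-22, a), -475) = -270 - (-22 - 78)/(-475) = -270 - (-100)*(-1)/475 = -270 - 1*4/19 = -270 - 4/19 = -5134/19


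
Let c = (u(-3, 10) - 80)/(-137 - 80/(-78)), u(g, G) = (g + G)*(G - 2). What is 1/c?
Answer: 5303/936 ≈ 5.6656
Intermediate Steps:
u(g, G) = (-2 + G)*(G + g) (u(g, G) = (G + g)*(-2 + G) = (-2 + G)*(G + g))
c = 936/5303 (c = ((10**2 - 2*10 - 2*(-3) + 10*(-3)) - 80)/(-137 - 80/(-78)) = ((100 - 20 + 6 - 30) - 80)/(-137 - 80*(-1/78)) = (56 - 80)/(-137 + 40/39) = -24/(-5303/39) = -24*(-39/5303) = 936/5303 ≈ 0.17650)
1/c = 1/(936/5303) = 5303/936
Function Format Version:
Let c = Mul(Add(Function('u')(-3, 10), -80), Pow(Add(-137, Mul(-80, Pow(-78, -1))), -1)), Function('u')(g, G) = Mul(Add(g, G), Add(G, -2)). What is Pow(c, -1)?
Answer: Rational(5303, 936) ≈ 5.6656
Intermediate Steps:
Function('u')(g, G) = Mul(Add(-2, G), Add(G, g)) (Function('u')(g, G) = Mul(Add(G, g), Add(-2, G)) = Mul(Add(-2, G), Add(G, g)))
c = Rational(936, 5303) (c = Mul(Add(Add(Pow(10, 2), Mul(-2, 10), Mul(-2, -3), Mul(10, -3)), -80), Pow(Add(-137, Mul(-80, Pow(-78, -1))), -1)) = Mul(Add(Add(100, -20, 6, -30), -80), Pow(Add(-137, Mul(-80, Rational(-1, 78))), -1)) = Mul(Add(56, -80), Pow(Add(-137, Rational(40, 39)), -1)) = Mul(-24, Pow(Rational(-5303, 39), -1)) = Mul(-24, Rational(-39, 5303)) = Rational(936, 5303) ≈ 0.17650)
Pow(c, -1) = Pow(Rational(936, 5303), -1) = Rational(5303, 936)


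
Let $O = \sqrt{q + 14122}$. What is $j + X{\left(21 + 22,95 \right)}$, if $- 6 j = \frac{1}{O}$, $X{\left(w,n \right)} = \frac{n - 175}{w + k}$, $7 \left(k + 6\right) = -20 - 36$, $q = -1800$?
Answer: $- \frac{80}{29} - \frac{\sqrt{12322}}{73932} \approx -2.7601$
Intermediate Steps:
$k = -14$ ($k = -6 + \frac{-20 - 36}{7} = -6 + \frac{1}{7} \left(-56\right) = -6 - 8 = -14$)
$O = \sqrt{12322}$ ($O = \sqrt{-1800 + 14122} = \sqrt{12322} \approx 111.0$)
$X{\left(w,n \right)} = \frac{-175 + n}{-14 + w}$ ($X{\left(w,n \right)} = \frac{n - 175}{w - 14} = \frac{-175 + n}{-14 + w}$)
$j = - \frac{\sqrt{12322}}{73932}$ ($j = - \frac{1}{6 \sqrt{12322}} = - \frac{\frac{1}{12322} \sqrt{12322}}{6} = - \frac{\sqrt{12322}}{73932} \approx -0.0015014$)
$j + X{\left(21 + 22,95 \right)} = - \frac{\sqrt{12322}}{73932} + \frac{-175 + 95}{-14 + \left(21 + 22\right)} = - \frac{\sqrt{12322}}{73932} + \frac{1}{-14 + 43} \left(-80\right) = - \frac{\sqrt{12322}}{73932} + \frac{1}{29} \left(-80\right) = - \frac{\sqrt{12322}}{73932} - \frac{80}{29} = - \frac{80}{29} - \frac{\sqrt{12322}}{73932}$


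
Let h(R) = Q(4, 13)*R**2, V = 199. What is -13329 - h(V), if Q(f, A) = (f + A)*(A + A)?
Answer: -17516971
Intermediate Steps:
Q(f, A) = 2*A*(A + f) (Q(f, A) = (A + f)*(2*A) = 2*A*(A + f))
h(R) = 442*R**2 (h(R) = (2*13*(13 + 4))*R**2 = (2*13*17)*R**2 = 442*R**2)
-13329 - h(V) = -13329 - 442*199**2 = -13329 - 442*39601 = -13329 - 1*17503642 = -13329 - 17503642 = -17516971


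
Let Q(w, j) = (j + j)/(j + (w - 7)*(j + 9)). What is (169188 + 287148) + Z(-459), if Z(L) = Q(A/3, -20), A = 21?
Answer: 456338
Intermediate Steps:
Q(w, j) = 2*j/(j + (-7 + w)*(9 + j)) (Q(w, j) = (2*j)/(j + (-7 + w)*(9 + j)) = 2*j/(j + (-7 + w)*(9 + j)))
Z(L) = 2 (Z(L) = 2*(-20)/(-63 - 6*(-20) + 9*(21/3) - 420/3) = 2*(-20)/(-63 + 120 + 9*(21*(1/3)) - 420/3) = 2*(-20)/(-63 + 120 + 9*7 - 20*7) = 2*(-20)/(-63 + 120 + 63 - 140) = 2*(-20)/(-20) = 2*(-20)*(-1/20) = 2)
(169188 + 287148) + Z(-459) = (169188 + 287148) + 2 = 456336 + 2 = 456338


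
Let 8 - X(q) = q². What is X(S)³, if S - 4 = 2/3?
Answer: -1906624/729 ≈ -2615.4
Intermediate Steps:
S = 14/3 (S = 4 + 2/3 = 4 + 2*(⅓) = 4 + ⅔ = 14/3 ≈ 4.6667)
X(q) = 8 - q²
X(S)³ = (8 - (14/3)²)³ = (8 - 1*196/9)³ = (8 - 196/9)³ = (-124/9)³ = -1906624/729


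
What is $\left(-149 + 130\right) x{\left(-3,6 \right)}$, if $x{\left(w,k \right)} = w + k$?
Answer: $-57$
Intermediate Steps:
$x{\left(w,k \right)} = k + w$
$\left(-149 + 130\right) x{\left(-3,6 \right)} = \left(-149 + 130\right) \left(6 - 3\right) = \left(-19\right) 3 = -57$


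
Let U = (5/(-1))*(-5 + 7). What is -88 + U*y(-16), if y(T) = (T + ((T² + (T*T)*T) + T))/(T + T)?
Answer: -1298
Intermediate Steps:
y(T) = (T² + T³ + 2*T)/(2*T) (y(T) = (T + ((T² + T²*T) + T))/((2*T)) = (T + ((T² + T³) + T))*(1/(2*T)) = (T + (T + T² + T³))*(1/(2*T)) = (T² + T³ + 2*T)*(1/(2*T)) = (T² + T³ + 2*T)/(2*T))
U = -10 (U = (5*(-1))*2 = -5*2 = -10)
-88 + U*y(-16) = -88 - 10*(1 + (½)*(-16) + (½)*(-16)²) = -88 - 10*(1 - 8 + (½)*256) = -88 - 10*(1 - 8 + 128) = -88 - 10*121 = -88 - 1210 = -1298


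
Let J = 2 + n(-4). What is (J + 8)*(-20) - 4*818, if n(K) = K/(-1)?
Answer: -3552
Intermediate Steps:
n(K) = -K (n(K) = K*(-1) = -K)
J = 6 (J = 2 - 1*(-4) = 2 + 4 = 6)
(J + 8)*(-20) - 4*818 = (6 + 8)*(-20) - 4*818 = 14*(-20) - 3272 = -280 - 3272 = -3552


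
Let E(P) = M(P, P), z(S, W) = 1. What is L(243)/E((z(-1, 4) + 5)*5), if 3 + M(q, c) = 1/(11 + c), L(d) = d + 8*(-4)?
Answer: -8651/122 ≈ -70.910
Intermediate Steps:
L(d) = -32 + d (L(d) = d - 32 = -32 + d)
M(q, c) = -3 + 1/(11 + c)
E(P) = (-32 - 3*P)/(11 + P)
L(243)/E((z(-1, 4) + 5)*5) = (-32 + 243)/(((-32 - 3*(1 + 5)*5)/(11 + (1 + 5)*5))) = 211/(((-32 - 18*5)/(11 + 6*5))) = 211/(((-32 - 3*30)/(11 + 30))) = 211/(((-32 - 90)/41)) = 211/(((1/41)*(-122))) = 211/(-122/41) = 211*(-41/122) = -8651/122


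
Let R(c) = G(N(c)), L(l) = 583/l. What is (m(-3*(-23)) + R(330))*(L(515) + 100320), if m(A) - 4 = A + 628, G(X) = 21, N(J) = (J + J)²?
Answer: 37302406526/515 ≈ 7.2432e+7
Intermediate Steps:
N(J) = 4*J² (N(J) = (2*J)² = 4*J²)
R(c) = 21
m(A) = 632 + A (m(A) = 4 + (A + 628) = 4 + (628 + A) = 632 + A)
(m(-3*(-23)) + R(330))*(L(515) + 100320) = ((632 - 3*(-23)) + 21)*(583/515 + 100320) = ((632 + 69) + 21)*(583*(1/515) + 100320) = (701 + 21)*(583/515 + 100320) = 722*(51665383/515) = 37302406526/515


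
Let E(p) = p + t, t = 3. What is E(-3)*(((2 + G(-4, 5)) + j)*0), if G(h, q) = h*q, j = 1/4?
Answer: 0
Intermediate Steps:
E(p) = 3 + p (E(p) = p + 3 = 3 + p)
j = ¼ ≈ 0.25000
E(-3)*(((2 + G(-4, 5)) + j)*0) = (3 - 3)*(((2 - 4*5) + ¼)*0) = 0*(((2 - 20) + ¼)*0) = 0*((-18 + ¼)*0) = 0*(-71/4*0) = 0*0 = 0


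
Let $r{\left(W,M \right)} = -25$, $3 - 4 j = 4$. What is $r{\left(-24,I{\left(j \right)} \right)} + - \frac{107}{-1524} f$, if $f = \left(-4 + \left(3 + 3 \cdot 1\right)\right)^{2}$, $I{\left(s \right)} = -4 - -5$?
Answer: $- \frac{9418}{381} \approx -24.719$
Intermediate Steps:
$j = - \frac{1}{4}$ ($j = \frac{3}{4} - 1 = - \frac{1}{4} \approx -0.25$)
$I{\left(s \right)} = 1$ ($I{\left(s \right)} = -4 + 5 = 1$)
$f = 4$ ($f = \left(-4 + \left(3 + 3\right)\right)^{2} = \left(-4 + 6\right)^{2} = 2^{2} = 4$)
$r{\left(-24,I{\left(j \right)} \right)} + - \frac{107}{-1524} f = -25 + - \frac{107}{-1524} \cdot 4 = -25 + \left(-107\right) \left(- \frac{1}{1524}\right) 4 = -25 + \frac{107}{1524} \cdot 4 = -25 + \frac{107}{381} = - \frac{9418}{381}$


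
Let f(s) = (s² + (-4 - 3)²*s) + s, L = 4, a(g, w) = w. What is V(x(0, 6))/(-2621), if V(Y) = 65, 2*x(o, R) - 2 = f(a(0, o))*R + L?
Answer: -65/2621 ≈ -0.024800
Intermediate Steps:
f(s) = s² + 50*s (f(s) = (s² + (-7)²*s) + s = (s² + 49*s) + s = s² + 50*s)
x(o, R) = 3 + R*o*(50 + o)/2 (x(o, R) = 1 + ((o*(50 + o))*R + 4)/2 = 1 + (R*o*(50 + o) + 4)/2 = 1 + (4 + R*o*(50 + o))/2 = 1 + (2 + R*o*(50 + o)/2) = 3 + R*o*(50 + o)/2)
V(x(0, 6))/(-2621) = 65/(-2621) = 65*(-1/2621) = -65/2621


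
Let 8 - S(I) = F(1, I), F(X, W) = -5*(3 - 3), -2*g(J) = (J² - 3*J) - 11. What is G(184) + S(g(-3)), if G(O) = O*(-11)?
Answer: -2016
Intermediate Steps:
g(J) = 11/2 - J²/2 + 3*J/2 (g(J) = -((J² - 3*J) - 11)/2 = -(-11 + J² - 3*J)/2 = 11/2 - J²/2 + 3*J/2)
F(X, W) = 0 (F(X, W) = -5*0 = 0)
S(I) = 8 (S(I) = 8 - 1*0 = 8 + 0 = 8)
G(O) = -11*O
G(184) + S(g(-3)) = -11*184 + 8 = -2024 + 8 = -2016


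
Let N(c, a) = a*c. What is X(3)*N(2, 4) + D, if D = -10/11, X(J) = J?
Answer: 254/11 ≈ 23.091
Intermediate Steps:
D = -10/11 (D = -10*1/11 = -10/11 ≈ -0.90909)
X(3)*N(2, 4) + D = 3*(4*2) - 10/11 = 3*8 - 10/11 = 24 - 10/11 = 254/11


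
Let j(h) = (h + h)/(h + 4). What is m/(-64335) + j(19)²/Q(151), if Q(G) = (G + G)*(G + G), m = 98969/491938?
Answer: 10231490816629/381739625462996670 ≈ 2.6802e-5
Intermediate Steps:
j(h) = 2*h/(4 + h) (j(h) = (2*h)/(4 + h) = 2*h/(4 + h))
m = 98969/491938 (m = 98969*(1/491938) = 98969/491938 ≈ 0.20118)
Q(G) = 4*G² (Q(G) = (2*G)*(2*G) = 4*G²)
m/(-64335) + j(19)²/Q(151) = (98969/491938)/(-64335) + (2*19/(4 + 19))²/((4*151²)) = (98969/491938)*(-1/64335) + (2*19/23)²/((4*22801)) = -98969/31648831230 + (2*19*(1/23))²/91204 = -98969/31648831230 + (38/23)²*(1/91204) = -98969/31648831230 + (1444/529)*(1/91204) = -98969/31648831230 + 361/12061729 = 10231490816629/381739625462996670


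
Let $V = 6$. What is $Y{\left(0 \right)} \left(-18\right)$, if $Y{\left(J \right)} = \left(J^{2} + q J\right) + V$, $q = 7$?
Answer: $-108$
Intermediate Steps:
$Y{\left(J \right)} = 6 + J^{2} + 7 J$ ($Y{\left(J \right)} = \left(J^{2} + 7 J\right) + 6 = 6 + J^{2} + 7 J$)
$Y{\left(0 \right)} \left(-18\right) = \left(6 + 0^{2} + 7 \cdot 0\right) \left(-18\right) = \left(6 + 0 + 0\right) \left(-18\right) = 6 \left(-18\right) = -108$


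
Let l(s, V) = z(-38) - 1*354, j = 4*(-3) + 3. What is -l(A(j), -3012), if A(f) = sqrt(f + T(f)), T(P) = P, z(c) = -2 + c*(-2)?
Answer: 280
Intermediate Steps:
z(c) = -2 - 2*c
j = -9 (j = -12 + 3 = -9)
A(f) = sqrt(2)*sqrt(f) (A(f) = sqrt(f + f) = sqrt(2*f) = sqrt(2)*sqrt(f))
l(s, V) = -280 (l(s, V) = (-2 - 2*(-38)) - 1*354 = (-2 + 76) - 354 = 74 - 354 = -280)
-l(A(j), -3012) = -1*(-280) = 280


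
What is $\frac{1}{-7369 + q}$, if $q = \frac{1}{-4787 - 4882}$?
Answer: $- \frac{9669}{71250862} \approx -0.0001357$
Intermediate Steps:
$q = - \frac{1}{9669}$ ($q = \frac{1}{-9669} = - \frac{1}{9669} \approx -0.00010342$)
$\frac{1}{-7369 + q} = \frac{1}{-7369 - \frac{1}{9669}} = \frac{1}{- \frac{71250862}{9669}} = - \frac{9669}{71250862}$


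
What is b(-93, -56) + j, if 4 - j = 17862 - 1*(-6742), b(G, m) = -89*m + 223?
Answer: -19393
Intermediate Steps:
b(G, m) = 223 - 89*m
j = -24600 (j = 4 - (17862 - 1*(-6742)) = 4 - (17862 + 6742) = 4 - 1*24604 = 4 - 24604 = -24600)
b(-93, -56) + j = (223 - 89*(-56)) - 24600 = (223 + 4984) - 24600 = 5207 - 24600 = -19393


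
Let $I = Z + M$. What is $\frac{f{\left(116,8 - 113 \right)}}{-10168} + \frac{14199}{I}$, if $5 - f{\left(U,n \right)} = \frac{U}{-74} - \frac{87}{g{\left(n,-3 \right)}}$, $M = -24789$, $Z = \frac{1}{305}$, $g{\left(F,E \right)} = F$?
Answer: $- \frac{1019301374293}{1777772026940} \approx -0.57336$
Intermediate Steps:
$Z = \frac{1}{305} \approx 0.0032787$
$f{\left(U,n \right)} = 5 + \frac{87}{n} + \frac{U}{74}$ ($f{\left(U,n \right)} = 5 - \left(\frac{U}{-74} - \frac{87}{n}\right) = 5 - \left(U \left(- \frac{1}{74}\right) - \frac{87}{n}\right) = 5 - \left(- \frac{U}{74} - \frac{87}{n}\right) = 5 - \left(- \frac{87}{n} - \frac{U}{74}\right) = 5 + \left(\frac{87}{n} + \frac{U}{74}\right) = 5 + \frac{87}{n} + \frac{U}{74}$)
$I = - \frac{7560644}{305}$ ($I = \frac{1}{305} - 24789 = - \frac{7560644}{305} \approx -24789.0$)
$\frac{f{\left(116,8 - 113 \right)}}{-10168} + \frac{14199}{I} = \frac{5 + \frac{87}{8 - 113} + \frac{1}{74} \cdot 116}{-10168} + \frac{14199}{- \frac{7560644}{305}} = \left(5 + \frac{87}{8 - 113} + \frac{58}{37}\right) \left(- \frac{1}{10168}\right) + 14199 \left(- \frac{305}{7560644}\right) = \left(5 + \frac{87}{-105} + \frac{58}{37}\right) \left(- \frac{1}{10168}\right) - \frac{4330695}{7560644} = \left(5 + 87 \left(- \frac{1}{105}\right) + \frac{58}{37}\right) \left(- \frac{1}{10168}\right) - \frac{4330695}{7560644} = \left(5 - \frac{29}{35} + \frac{58}{37}\right) \left(- \frac{1}{10168}\right) - \frac{4330695}{7560644} = \frac{7432}{1295} \left(- \frac{1}{10168}\right) - \frac{4330695}{7560644} = - \frac{929}{1645945} - \frac{4330695}{7560644} = - \frac{1019301374293}{1777772026940}$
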